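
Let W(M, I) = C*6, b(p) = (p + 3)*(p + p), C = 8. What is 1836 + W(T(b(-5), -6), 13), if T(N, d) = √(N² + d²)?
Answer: 1884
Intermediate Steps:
b(p) = 2*p*(3 + p) (b(p) = (3 + p)*(2*p) = 2*p*(3 + p))
W(M, I) = 48 (W(M, I) = 8*6 = 48)
1836 + W(T(b(-5), -6), 13) = 1836 + 48 = 1884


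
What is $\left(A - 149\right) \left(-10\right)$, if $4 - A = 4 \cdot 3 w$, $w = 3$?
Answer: $1810$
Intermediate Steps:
$A = -32$ ($A = 4 - 4 \cdot 3 \cdot 3 = 4 - 12 \cdot 3 = 4 - 36 = -32$)
$\left(A - 149\right) \left(-10\right) = \left(-32 - 149\right) \left(-10\right) = \left(-181\right) \left(-10\right) = 1810$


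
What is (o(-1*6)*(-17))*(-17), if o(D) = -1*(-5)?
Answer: 1445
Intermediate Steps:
o(D) = 5
(o(-1*6)*(-17))*(-17) = (5*(-17))*(-17) = -85*(-17) = 1445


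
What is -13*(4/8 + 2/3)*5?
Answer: -455/6 ≈ -75.833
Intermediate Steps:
-13*(4/8 + 2/3)*5 = -13*(4*(1/8) + 2*(1/3))*5 = -13*(1/2 + 2/3)*5 = -13*7/6*5 = -91/6*5 = -455/6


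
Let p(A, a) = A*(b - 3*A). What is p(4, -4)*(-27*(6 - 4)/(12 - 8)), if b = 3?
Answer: 486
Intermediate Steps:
p(A, a) = A*(3 - 3*A)
p(4, -4)*(-27*(6 - 4)/(12 - 8)) = (3*4*(1 - 1*4))*(-27*(6 - 4)/(12 - 8)) = (3*4*(1 - 4))*(-54/4) = (3*4*(-3))*(-54/4) = -(-972)/2 = -36*(-27/2) = 486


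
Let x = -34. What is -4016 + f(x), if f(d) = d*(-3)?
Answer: -3914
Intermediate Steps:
f(d) = -3*d
-4016 + f(x) = -4016 - 3*(-34) = -4016 + 102 = -3914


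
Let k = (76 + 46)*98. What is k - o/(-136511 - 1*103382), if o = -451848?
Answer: 2867708860/239893 ≈ 11954.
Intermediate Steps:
k = 11956 (k = 122*98 = 11956)
k - o/(-136511 - 1*103382) = 11956 - (-451848)/(-136511 - 1*103382) = 11956 - (-451848)/(-136511 - 103382) = 11956 - (-451848)/(-239893) = 11956 - (-451848)*(-1)/239893 = 11956 - 1*451848/239893 = 11956 - 451848/239893 = 2867708860/239893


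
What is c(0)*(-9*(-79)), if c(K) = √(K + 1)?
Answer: 711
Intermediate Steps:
c(K) = √(1 + K)
c(0)*(-9*(-79)) = √(1 + 0)*(-9*(-79)) = √1*711 = 1*711 = 711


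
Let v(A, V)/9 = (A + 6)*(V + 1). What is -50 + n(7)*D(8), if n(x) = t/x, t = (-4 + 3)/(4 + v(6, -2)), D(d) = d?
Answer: -4549/91 ≈ -49.989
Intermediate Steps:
v(A, V) = 9*(1 + V)*(6 + A) (v(A, V) = 9*((A + 6)*(V + 1)) = 9*((6 + A)*(1 + V)) = 9*((1 + V)*(6 + A)) = 9*(1 + V)*(6 + A))
t = 1/104 (t = (-4 + 3)/(4 + (54 + 9*6 + 54*(-2) + 9*6*(-2))) = -1/(4 + (54 + 54 - 108 - 108)) = -1/(4 - 108) = -1/(-104) = -1*(-1/104) = 1/104 ≈ 0.0096154)
n(x) = 1/(104*x)
-50 + n(7)*D(8) = -50 + ((1/104)/7)*8 = -50 + ((1/104)*(⅐))*8 = -50 + (1/728)*8 = -50 + 1/91 = -4549/91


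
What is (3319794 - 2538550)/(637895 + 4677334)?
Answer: 781244/5315229 ≈ 0.14698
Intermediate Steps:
(3319794 - 2538550)/(637895 + 4677334) = 781244/5315229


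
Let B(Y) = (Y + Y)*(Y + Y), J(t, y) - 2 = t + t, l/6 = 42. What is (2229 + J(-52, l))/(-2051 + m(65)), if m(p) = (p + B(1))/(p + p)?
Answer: -276510/266561 ≈ -1.0373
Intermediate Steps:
l = 252 (l = 6*42 = 252)
J(t, y) = 2 + 2*t (J(t, y) = 2 + (t + t) = 2 + 2*t)
B(Y) = 4*Y² (B(Y) = (2*Y)*(2*Y) = 4*Y²)
m(p) = (4 + p)/(2*p) (m(p) = (p + 4*1²)/(p + p) = (p + 4*1)/((2*p)) = (p + 4)*(1/(2*p)) = (4 + p)*(1/(2*p)) = (4 + p)/(2*p))
(2229 + J(-52, l))/(-2051 + m(65)) = (2229 + (2 + 2*(-52)))/(-2051 + (½)*(4 + 65)/65) = (2229 + (2 - 104))/(-2051 + (½)*(1/65)*69) = (2229 - 102)/(-2051 + 69/130) = 2127/(-266561/130) = 2127*(-130/266561) = -276510/266561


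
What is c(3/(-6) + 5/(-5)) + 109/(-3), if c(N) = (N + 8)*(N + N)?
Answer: -335/6 ≈ -55.833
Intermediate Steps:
c(N) = 2*N*(8 + N) (c(N) = (8 + N)*(2*N) = 2*N*(8 + N))
c(3/(-6) + 5/(-5)) + 109/(-3) = 2*(3/(-6) + 5/(-5))*(8 + (3/(-6) + 5/(-5))) + 109/(-3) = 2*(3*(-⅙) + 5*(-⅕))*(8 + (3*(-⅙) + 5*(-⅕))) - ⅓*109 = 2*(-½ - 1)*(8 + (-½ - 1)) - 109/3 = 2*(-3/2)*(8 - 3/2) - 109/3 = 2*(-3/2)*(13/2) - 109/3 = -39/2 - 109/3 = -335/6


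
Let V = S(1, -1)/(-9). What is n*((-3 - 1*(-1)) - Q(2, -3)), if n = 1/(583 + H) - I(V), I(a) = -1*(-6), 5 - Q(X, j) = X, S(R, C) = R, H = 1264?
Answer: 55405/1847 ≈ 29.997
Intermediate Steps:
Q(X, j) = 5 - X
V = -1/9 (V = 1/(-9) = 1*(-1/9) = -1/9 ≈ -0.11111)
I(a) = 6
n = -11081/1847 (n = 1/(583 + 1264) - 1*6 = 1/1847 - 6 = -11081/1847 ≈ -5.9995)
n*((-3 - 1*(-1)) - Q(2, -3)) = -11081*((-3 - 1*(-1)) - (5 - 1*2))/1847 = -11081*((-3 + 1) - (5 - 2))/1847 = -11081*(-2 - 1*3)/1847 = -11081*(-2 - 3)/1847 = -11081/1847*(-5) = 55405/1847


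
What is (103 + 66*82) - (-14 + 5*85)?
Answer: 5104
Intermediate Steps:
(103 + 66*82) - (-14 + 5*85) = (103 + 5412) - (-14 + 425) = 5515 - 1*411 = 5515 - 411 = 5104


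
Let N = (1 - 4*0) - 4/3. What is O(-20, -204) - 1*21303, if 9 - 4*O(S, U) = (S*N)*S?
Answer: -255209/12 ≈ -21267.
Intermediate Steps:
N = -⅓ (N = (1 + 0) - 4/3 = 1 - 1*4/3 = 1 - 4/3 = -⅓ ≈ -0.33333)
O(S, U) = 9/4 + S²/12 (O(S, U) = 9/4 - S*(-⅓)*S/4 = 9/4 - (-S/3)*S/4 = 9/4 - (-1)*S²/12 = 9/4 + S²/12)
O(-20, -204) - 1*21303 = (9/4 + (1/12)*(-20)²) - 1*21303 = (9/4 + (1/12)*400) - 21303 = (9/4 + 100/3) - 21303 = 427/12 - 21303 = -255209/12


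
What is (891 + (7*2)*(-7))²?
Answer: 628849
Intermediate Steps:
(891 + (7*2)*(-7))² = (891 + 14*(-7))² = (891 - 98)² = 793² = 628849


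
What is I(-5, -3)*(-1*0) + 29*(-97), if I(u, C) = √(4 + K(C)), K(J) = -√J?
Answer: -2813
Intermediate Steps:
I(u, C) = √(4 - √C)
I(-5, -3)*(-1*0) + 29*(-97) = √(4 - √(-3))*(-1*0) + 29*(-97) = √(4 - I*√3)*0 - 2813 = 0 - 2813 = -2813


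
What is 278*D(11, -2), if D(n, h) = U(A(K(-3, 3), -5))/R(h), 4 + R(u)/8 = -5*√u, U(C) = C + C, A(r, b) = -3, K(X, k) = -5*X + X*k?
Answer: 139/11 - 695*I*√2/44 ≈ 12.636 - 22.338*I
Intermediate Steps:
U(C) = 2*C
R(u) = -32 - 40*√u (R(u) = -32 + 8*(-5*√u) = -32 - 40*√u)
D(n, h) = -6/(-32 - 40*√h) (D(n, h) = (2*(-3))/(-32 - 40*√h) = -6/(-32 - 40*√h))
278*D(11, -2) = 278*(3/(4*(4 + 5*√(-2)))) = 278*(3/(4*(4 + 5*(I*√2)))) = 278*(3/(4*(4 + 5*I*√2))) = 417/(2*(4 + 5*I*√2))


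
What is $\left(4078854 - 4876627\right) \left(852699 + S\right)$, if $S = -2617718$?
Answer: $1408084502687$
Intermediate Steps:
$\left(4078854 - 4876627\right) \left(852699 + S\right) = \left(4078854 - 4876627\right) \left(852699 - 2617718\right) = \left(-797773\right) \left(-1765019\right) = 1408084502687$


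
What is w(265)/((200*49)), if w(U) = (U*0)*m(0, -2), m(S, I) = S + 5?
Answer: 0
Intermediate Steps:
m(S, I) = 5 + S
w(U) = 0 (w(U) = (U*0)*(5 + 0) = 0*5 = 0)
w(265)/((200*49)) = 0/((200*49)) = 0/9800 = 0*(1/9800) = 0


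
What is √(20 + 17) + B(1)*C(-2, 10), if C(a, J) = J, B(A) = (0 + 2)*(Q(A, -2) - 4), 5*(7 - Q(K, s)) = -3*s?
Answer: 36 + √37 ≈ 42.083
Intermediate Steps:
Q(K, s) = 7 + 3*s/5 (Q(K, s) = 7 - (-3)*s/5 = 7 + 3*s/5)
B(A) = 18/5 (B(A) = (0 + 2)*((7 + (⅗)*(-2)) - 4) = 2*((7 - 6/5) - 4) = 2*(29/5 - 4) = 2*(9/5) = 18/5)
√(20 + 17) + B(1)*C(-2, 10) = √(20 + 17) + (18/5)*10 = √37 + 36 = 36 + √37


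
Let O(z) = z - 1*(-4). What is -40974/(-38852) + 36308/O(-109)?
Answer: -703168073/2039730 ≈ -344.74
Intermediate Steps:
O(z) = 4 + z (O(z) = z + 4 = 4 + z)
-40974/(-38852) + 36308/O(-109) = -40974/(-38852) + 36308/(4 - 109) = -40974*(-1/38852) + 36308/(-105) = 20487/19426 + 36308*(-1/105) = 20487/19426 - 36308/105 = -703168073/2039730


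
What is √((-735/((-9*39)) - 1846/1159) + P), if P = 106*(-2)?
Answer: I*√432119495821/45201 ≈ 14.543*I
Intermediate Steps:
P = -212
√((-735/((-9*39)) - 1846/1159) + P) = √((-735/((-9*39)) - 1846/1159) - 212) = √((-735/(-351) - 1846*1/1159) - 212) = √((-735*(-1/351) - 1846/1159) - 212) = √((245/117 - 1846/1159) - 212) = √(67973/135603 - 212) = √(-28679863/135603) = I*√432119495821/45201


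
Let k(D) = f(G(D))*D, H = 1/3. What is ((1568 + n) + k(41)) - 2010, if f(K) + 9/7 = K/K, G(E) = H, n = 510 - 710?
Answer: -4576/7 ≈ -653.71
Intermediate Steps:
n = -200
H = ⅓ ≈ 0.33333
G(E) = ⅓
f(K) = -2/7 (f(K) = -9/7 + K/K = -9/7 + 1 = -2/7)
k(D) = -2*D/7
((1568 + n) + k(41)) - 2010 = ((1568 - 200) - 2/7*41) - 2010 = (1368 - 82/7) - 2010 = 9494/7 - 2010 = -4576/7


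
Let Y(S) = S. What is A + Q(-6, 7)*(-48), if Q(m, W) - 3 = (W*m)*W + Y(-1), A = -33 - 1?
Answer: 13982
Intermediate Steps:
A = -34
Q(m, W) = 2 + m*W² (Q(m, W) = 3 + ((W*m)*W - 1) = 3 + (m*W² - 1) = 3 + (-1 + m*W²) = 2 + m*W²)
A + Q(-6, 7)*(-48) = -34 + (2 - 6*7²)*(-48) = -34 + (2 - 6*49)*(-48) = -34 + (2 - 294)*(-48) = -34 - 292*(-48) = -34 + 14016 = 13982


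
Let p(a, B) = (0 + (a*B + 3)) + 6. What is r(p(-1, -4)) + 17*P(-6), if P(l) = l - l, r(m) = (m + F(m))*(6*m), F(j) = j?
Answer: 2028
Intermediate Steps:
p(a, B) = 9 + B*a (p(a, B) = (0 + (B*a + 3)) + 6 = (0 + (3 + B*a)) + 6 = (3 + B*a) + 6 = 9 + B*a)
r(m) = 12*m² (r(m) = (m + m)*(6*m) = (2*m)*(6*m) = 12*m²)
P(l) = 0
r(p(-1, -4)) + 17*P(-6) = 12*(9 - 4*(-1))² + 17*0 = 12*(9 + 4)² + 0 = 12*13² + 0 = 12*169 + 0 = 2028 + 0 = 2028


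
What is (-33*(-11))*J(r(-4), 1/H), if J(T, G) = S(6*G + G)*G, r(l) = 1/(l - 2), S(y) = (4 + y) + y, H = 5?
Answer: 12342/25 ≈ 493.68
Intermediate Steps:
S(y) = 4 + 2*y
r(l) = 1/(-2 + l)
J(T, G) = G*(4 + 14*G) (J(T, G) = (4 + 2*(6*G + G))*G = (4 + 2*(7*G))*G = (4 + 14*G)*G = G*(4 + 14*G))
(-33*(-11))*J(r(-4), 1/H) = (-33*(-11))*(2*(1/5)*(2 + 7*(1/5))) = 363*(2*(1*(⅕))*(2 + 7*(1*(⅕)))) = 363*(2*(⅕)*(2 + 7*(⅕))) = 363*(2*(⅕)*(2 + 7/5)) = 363*(2*(⅕)*(17/5)) = 363*(34/25) = 12342/25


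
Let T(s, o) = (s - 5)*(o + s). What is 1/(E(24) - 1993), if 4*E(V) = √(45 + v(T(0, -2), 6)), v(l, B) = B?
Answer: -31888/63552733 - 4*√51/63552733 ≈ -0.00050221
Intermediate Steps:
T(s, o) = (-5 + s)*(o + s)
E(V) = √51/4 (E(V) = √(45 + 6)/4 = √51/4)
1/(E(24) - 1993) = 1/(√51/4 - 1993) = 1/(-1993 + √51/4)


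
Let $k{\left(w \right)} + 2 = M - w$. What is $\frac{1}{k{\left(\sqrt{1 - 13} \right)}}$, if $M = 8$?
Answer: $\frac{1}{8} + \frac{i \sqrt{3}}{24} \approx 0.125 + 0.072169 i$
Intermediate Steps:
$k{\left(w \right)} = 6 - w$ ($k{\left(w \right)} = -2 - \left(-8 + w\right) = 6 - w$)
$\frac{1}{k{\left(\sqrt{1 - 13} \right)}} = \frac{1}{6 - \sqrt{1 - 13}} = \frac{1}{6 - \sqrt{-12}} = \frac{1}{6 - 2 i \sqrt{3}}$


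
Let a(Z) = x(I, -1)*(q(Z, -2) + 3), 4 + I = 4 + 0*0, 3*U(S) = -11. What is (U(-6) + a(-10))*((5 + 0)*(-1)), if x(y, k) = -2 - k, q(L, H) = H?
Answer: 70/3 ≈ 23.333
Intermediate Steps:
U(S) = -11/3 (U(S) = (1/3)*(-11) = -11/3)
I = 0 (I = -4 + (4 + 0*0) = -4 + (4 + 0) = -4 + 4 = 0)
a(Z) = -1 (a(Z) = (-2 - 1*(-1))*(-2 + 3) = (-2 + 1)*1 = -1*1 = -1)
(U(-6) + a(-10))*((5 + 0)*(-1)) = (-11/3 - 1)*((5 + 0)*(-1)) = -70*(-1)/3 = -14/3*(-5) = 70/3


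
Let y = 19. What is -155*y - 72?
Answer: -3017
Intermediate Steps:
-155*y - 72 = -155*19 - 72 = -2945 - 72 = -3017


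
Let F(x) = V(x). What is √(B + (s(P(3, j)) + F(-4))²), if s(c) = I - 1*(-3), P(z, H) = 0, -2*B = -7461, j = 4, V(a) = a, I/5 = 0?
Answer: √14926/2 ≈ 61.086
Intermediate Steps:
I = 0 (I = 5*0 = 0)
B = 7461/2 (B = -½*(-7461) = 7461/2 ≈ 3730.5)
F(x) = x
s(c) = 3 (s(c) = 0 - 1*(-3) = 0 + 3 = 3)
√(B + (s(P(3, j)) + F(-4))²) = √(7461/2 + (3 - 4)²) = √(7461/2 + (-1)²) = √(7461/2 + 1) = √(7463/2) = √14926/2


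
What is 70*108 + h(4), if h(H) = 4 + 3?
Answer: 7567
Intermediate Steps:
h(H) = 7
70*108 + h(4) = 70*108 + 7 = 7560 + 7 = 7567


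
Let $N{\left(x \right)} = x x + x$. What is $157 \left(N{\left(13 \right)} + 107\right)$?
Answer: $45373$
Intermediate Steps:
$N{\left(x \right)} = x + x^{2}$ ($N{\left(x \right)} = x^{2} + x = x + x^{2}$)
$157 \left(N{\left(13 \right)} + 107\right) = 157 \left(13 \left(1 + 13\right) + 107\right) = 157 \left(13 \cdot 14 + 107\right) = 157 \left(182 + 107\right) = 157 \cdot 289 = 45373$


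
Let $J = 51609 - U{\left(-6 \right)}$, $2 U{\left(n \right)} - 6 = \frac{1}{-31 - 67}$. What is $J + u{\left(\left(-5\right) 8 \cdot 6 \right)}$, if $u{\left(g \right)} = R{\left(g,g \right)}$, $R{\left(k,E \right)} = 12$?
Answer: $\frac{10117129}{196} \approx 51618.0$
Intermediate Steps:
$u{\left(g \right)} = 12$
$U{\left(n \right)} = \frac{587}{196}$ ($U{\left(n \right)} = 3 + \frac{1}{2 \left(-31 - 67\right)} = 3 + \frac{1}{2 \left(-98\right)} = 3 + \frac{1}{2} \left(- \frac{1}{98}\right) = 3 - \frac{1}{196} = \frac{587}{196}$)
$J = \frac{10114777}{196}$ ($J = 51609 - \frac{587}{196} = \frac{10114777}{196} \approx 51606.0$)
$J + u{\left(\left(-5\right) 8 \cdot 6 \right)} = \frac{10114777}{196} + 12 = \frac{10117129}{196}$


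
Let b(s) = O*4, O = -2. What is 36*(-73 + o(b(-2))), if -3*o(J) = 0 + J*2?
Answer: -2436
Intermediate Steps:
b(s) = -8 (b(s) = -2*4 = -8)
o(J) = -2*J/3 (o(J) = -(0 + J*2)/3 = -(0 + 2*J)/3 = -2*J/3)
36*(-73 + o(b(-2))) = 36*(-73 - 2/3*(-8)) = 36*(-73 + 16/3) = 36*(-203/3) = -2436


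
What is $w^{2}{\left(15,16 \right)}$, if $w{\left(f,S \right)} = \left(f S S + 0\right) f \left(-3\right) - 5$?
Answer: $29861568025$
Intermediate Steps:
$w{\left(f,S \right)} = -5 - 3 S^{2} f^{2}$ ($w{\left(f,S \right)} = \left(S f S + 0\right) \left(- 3 f\right) - 5 = \left(f S^{2} + 0\right) \left(- 3 f\right) - 5 = f S^{2} \left(- 3 f\right) - 5 = - 3 S^{2} f^{2} - 5 = -5 - 3 S^{2} f^{2}$)
$w^{2}{\left(15,16 \right)} = \left(-5 - 3 \cdot 16^{2} \cdot 15^{2}\right)^{2} = \left(-5 - 768 \cdot 225\right)^{2} = \left(-5 - 172800\right)^{2} = \left(-172805\right)^{2} = 29861568025$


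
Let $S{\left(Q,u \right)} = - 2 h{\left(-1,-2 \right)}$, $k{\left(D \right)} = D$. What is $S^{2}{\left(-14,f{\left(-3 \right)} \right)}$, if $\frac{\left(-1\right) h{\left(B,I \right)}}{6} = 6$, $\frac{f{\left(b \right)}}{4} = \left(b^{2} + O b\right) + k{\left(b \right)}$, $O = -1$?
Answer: $5184$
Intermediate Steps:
$f{\left(b \right)} = 4 b^{2}$ ($f{\left(b \right)} = 4 \left(\left(b^{2} - b\right) + b\right) = 4 b^{2}$)
$h{\left(B,I \right)} = -36$ ($h{\left(B,I \right)} = \left(-6\right) 6 = -36$)
$S{\left(Q,u \right)} = 72$ ($S{\left(Q,u \right)} = \left(-2\right) \left(-36\right) = 72$)
$S^{2}{\left(-14,f{\left(-3 \right)} \right)} = 72^{2} = 5184$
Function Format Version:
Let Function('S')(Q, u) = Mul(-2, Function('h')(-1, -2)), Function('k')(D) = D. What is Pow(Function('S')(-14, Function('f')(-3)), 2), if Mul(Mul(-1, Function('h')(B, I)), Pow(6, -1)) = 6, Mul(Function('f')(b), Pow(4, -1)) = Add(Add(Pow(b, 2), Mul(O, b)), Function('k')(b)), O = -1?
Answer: 5184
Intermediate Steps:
Function('f')(b) = Mul(4, Pow(b, 2)) (Function('f')(b) = Mul(4, Add(Add(Pow(b, 2), Mul(-1, b)), b)) = Mul(4, Pow(b, 2)))
Function('h')(B, I) = -36 (Function('h')(B, I) = Mul(-6, 6) = -36)
Function('S')(Q, u) = 72 (Function('S')(Q, u) = Mul(-2, -36) = 72)
Pow(Function('S')(-14, Function('f')(-3)), 2) = Pow(72, 2) = 5184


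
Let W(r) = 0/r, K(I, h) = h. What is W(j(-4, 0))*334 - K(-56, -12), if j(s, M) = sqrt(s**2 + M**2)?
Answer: 12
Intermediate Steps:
j(s, M) = sqrt(M**2 + s**2)
W(r) = 0
W(j(-4, 0))*334 - K(-56, -12) = 0*334 - 1*(-12) = 0 + 12 = 12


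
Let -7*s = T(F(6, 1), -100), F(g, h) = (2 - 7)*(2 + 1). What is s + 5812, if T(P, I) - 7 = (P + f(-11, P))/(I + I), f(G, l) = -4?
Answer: 8135381/1400 ≈ 5811.0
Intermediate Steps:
F(g, h) = -15 (F(g, h) = -5*3 = -15)
T(P, I) = 7 + (-4 + P)/(2*I) (T(P, I) = 7 + (P - 4)/(I + I) = 7 + (-4 + P)/((2*I)) = 7 + (-4 + P)*(1/(2*I)) = 7 + (-4 + P)/(2*I))
s = -1419/1400 (s = -(-4 - 15 + 14*(-100))/(14*(-100)) = -(-1)*(-4 - 15 - 1400)/(14*100) = -(-1)*(-1419)/(14*100) = -⅐*1419/200 = -1419/1400 ≈ -1.0136)
s + 5812 = -1419/1400 + 5812 = 8135381/1400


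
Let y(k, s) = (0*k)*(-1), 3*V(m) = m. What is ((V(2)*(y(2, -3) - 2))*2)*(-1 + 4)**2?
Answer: -24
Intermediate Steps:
V(m) = m/3
y(k, s) = 0 (y(k, s) = 0*(-1) = 0)
((V(2)*(y(2, -3) - 2))*2)*(-1 + 4)**2 = ((((1/3)*2)*(0 - 2))*2)*(-1 + 4)**2 = (((2/3)*(-2))*2)*3**2 = -4/3*2*9 = -8/3*9 = -24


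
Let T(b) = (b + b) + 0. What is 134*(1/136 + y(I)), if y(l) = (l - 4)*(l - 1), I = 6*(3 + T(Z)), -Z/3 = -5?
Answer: 348242483/68 ≈ 5.1212e+6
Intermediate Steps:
Z = 15 (Z = -3*(-5) = 15)
T(b) = 2*b (T(b) = 2*b + 0 = 2*b)
I = 198 (I = 6*(3 + 2*15) = 6*(3 + 30) = 6*33 = 198)
y(l) = (-1 + l)*(-4 + l) (y(l) = (-4 + l)*(-1 + l) = (-1 + l)*(-4 + l))
134*(1/136 + y(I)) = 134*(1/136 + (4 + 198² - 5*198)) = 134*(1/136 + (4 + 39204 - 990)) = 134*(1/136 + 38218) = 134*(5197649/136) = 348242483/68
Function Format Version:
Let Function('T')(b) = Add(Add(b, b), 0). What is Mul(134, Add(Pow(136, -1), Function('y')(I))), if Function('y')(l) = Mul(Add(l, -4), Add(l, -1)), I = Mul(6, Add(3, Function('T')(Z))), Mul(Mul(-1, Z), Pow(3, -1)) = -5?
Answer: Rational(348242483, 68) ≈ 5.1212e+6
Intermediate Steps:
Z = 15 (Z = Mul(-3, -5) = 15)
Function('T')(b) = Mul(2, b) (Function('T')(b) = Add(Mul(2, b), 0) = Mul(2, b))
I = 198 (I = Mul(6, Add(3, Mul(2, 15))) = Mul(6, Add(3, 30)) = Mul(6, 33) = 198)
Function('y')(l) = Mul(Add(-1, l), Add(-4, l)) (Function('y')(l) = Mul(Add(-4, l), Add(-1, l)) = Mul(Add(-1, l), Add(-4, l)))
Mul(134, Add(Pow(136, -1), Function('y')(I))) = Mul(134, Add(Pow(136, -1), Add(4, Pow(198, 2), Mul(-5, 198)))) = Mul(134, Add(Rational(1, 136), Add(4, 39204, -990))) = Mul(134, Add(Rational(1, 136), 38218)) = Mul(134, Rational(5197649, 136)) = Rational(348242483, 68)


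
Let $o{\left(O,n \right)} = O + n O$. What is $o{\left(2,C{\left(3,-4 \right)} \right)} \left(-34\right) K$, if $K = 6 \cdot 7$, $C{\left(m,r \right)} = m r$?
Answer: $31416$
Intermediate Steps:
$K = 42$
$o{\left(O,n \right)} = O + O n$
$o{\left(2,C{\left(3,-4 \right)} \right)} \left(-34\right) K = 2 \left(1 + 3 \left(-4\right)\right) \left(-34\right) 42 = 2 \left(1 - 12\right) \left(-34\right) 42 = 2 \left(-11\right) \left(-34\right) 42 = \left(-22\right) \left(-34\right) 42 = 748 \cdot 42 = 31416$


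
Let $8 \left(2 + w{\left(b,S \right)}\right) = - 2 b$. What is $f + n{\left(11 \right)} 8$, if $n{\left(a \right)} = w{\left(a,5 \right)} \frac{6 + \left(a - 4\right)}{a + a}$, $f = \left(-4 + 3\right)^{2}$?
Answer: $- \frac{236}{11} \approx -21.455$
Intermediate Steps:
$f = 1$ ($f = \left(-1\right)^{2} = 1$)
$w{\left(b,S \right)} = -2 - \frac{b}{4}$ ($w{\left(b,S \right)} = -2 + \frac{\left(-2\right) b}{8} = -2 - \frac{b}{4}$)
$n{\left(a \right)} = \frac{\left(-2 - \frac{a}{4}\right) \left(2 + a\right)}{2 a}$ ($n{\left(a \right)} = \left(-2 - \frac{a}{4}\right) \frac{6 + \left(a - 4\right)}{a + a} = \left(-2 - \frac{a}{4}\right) \frac{6 + \left(a - 4\right)}{2 a} = \left(-2 - \frac{a}{4}\right) \left(6 + \left(-4 + a\right)\right) \frac{1}{2 a} = \left(-2 - \frac{a}{4}\right) \left(2 + a\right) \frac{1}{2 a} = \left(-2 - \frac{a}{4}\right) \frac{2 + a}{2 a} = \frac{\left(-2 - \frac{a}{4}\right) \left(2 + a\right)}{2 a}$)
$f + n{\left(11 \right)} 8 = 1 + - \frac{\left(2 + 11\right) \left(8 + 11\right)}{8 \cdot 11} \cdot 8 = 1 + \left(- \frac{1}{8}\right) \frac{1}{11} \cdot 13 \cdot 19 \cdot 8 = 1 - \frac{247}{11} = - \frac{236}{11}$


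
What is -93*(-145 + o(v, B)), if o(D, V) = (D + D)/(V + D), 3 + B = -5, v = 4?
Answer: 13671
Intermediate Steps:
B = -8 (B = -3 - 5 = -8)
o(D, V) = 2*D/(D + V) (o(D, V) = (2*D)/(D + V) = 2*D/(D + V))
-93*(-145 + o(v, B)) = -93*(-145 + 2*4/(4 - 8)) = -93*(-145 + 2*4/(-4)) = -93*(-145 + 2*4*(-1/4)) = -93*(-145 - 2) = -93*(-147) = 13671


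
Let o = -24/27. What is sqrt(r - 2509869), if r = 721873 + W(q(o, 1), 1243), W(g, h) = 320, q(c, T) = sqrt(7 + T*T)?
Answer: 2*I*sqrt(446919) ≈ 1337.0*I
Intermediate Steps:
o = -8/9 (o = -24*1/27 = -8/9 ≈ -0.88889)
q(c, T) = sqrt(7 + T**2)
r = 722193 (r = 721873 + 320 = 722193)
sqrt(r - 2509869) = sqrt(722193 - 2509869) = sqrt(-1787676) = 2*I*sqrt(446919)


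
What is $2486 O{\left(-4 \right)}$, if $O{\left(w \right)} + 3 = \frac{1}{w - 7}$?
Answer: $-7684$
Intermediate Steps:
$O{\left(w \right)} = -3 + \frac{1}{-7 + w}$ ($O{\left(w \right)} = -3 + \frac{1}{w - 7} = -3 + \frac{1}{-7 + w}$)
$2486 O{\left(-4 \right)} = 2486 \frac{22 - -12}{-7 - 4} = 2486 \frac{22 + 12}{-11} = 2486 \left(\left(- \frac{1}{11}\right) 34\right) = 2486 \left(- \frac{34}{11}\right) = -7684$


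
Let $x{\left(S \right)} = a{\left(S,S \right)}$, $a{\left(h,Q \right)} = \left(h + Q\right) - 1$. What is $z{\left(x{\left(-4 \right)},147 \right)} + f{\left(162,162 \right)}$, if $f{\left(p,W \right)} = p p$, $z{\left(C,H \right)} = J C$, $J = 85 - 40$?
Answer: $25839$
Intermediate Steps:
$J = 45$
$a{\left(h,Q \right)} = -1 + Q + h$ ($a{\left(h,Q \right)} = \left(Q + h\right) - 1 = -1 + Q + h$)
$x{\left(S \right)} = -1 + 2 S$ ($x{\left(S \right)} = -1 + S + S = -1 + 2 S$)
$z{\left(C,H \right)} = 45 C$
$f{\left(p,W \right)} = p^{2}$
$z{\left(x{\left(-4 \right)},147 \right)} + f{\left(162,162 \right)} = 45 \left(-1 + 2 \left(-4\right)\right) + 162^{2} = 45 \left(-1 - 8\right) + 26244 = 45 \left(-9\right) + 26244 = -405 + 26244 = 25839$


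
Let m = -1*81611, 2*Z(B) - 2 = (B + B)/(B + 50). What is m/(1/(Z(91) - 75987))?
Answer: 874374949285/141 ≈ 6.2012e+9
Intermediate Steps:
Z(B) = 1 + B/(50 + B) (Z(B) = 1 + ((B + B)/(B + 50))/2 = 1 + ((2*B)/(50 + B))/2 = 1 + (2*B/(50 + B))/2 = 1 + B/(50 + B))
m = -81611
m/(1/(Z(91) - 75987)) = -(-6201375057 + 163222*(25 + 91)/(50 + 91)) = -81611/(1/(2*116/141 - 75987)) = -81611/(1/(2*(1/141)*116 - 75987)) = -81611/(1/(232/141 - 75987)) = -81611/(1/(-10713935/141)) = -81611/(-141/10713935) = -81611*(-10713935/141) = 874374949285/141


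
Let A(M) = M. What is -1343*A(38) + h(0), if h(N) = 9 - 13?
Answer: -51038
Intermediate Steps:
h(N) = -4
-1343*A(38) + h(0) = -1343*38 - 4 = -51034 - 4 = -51038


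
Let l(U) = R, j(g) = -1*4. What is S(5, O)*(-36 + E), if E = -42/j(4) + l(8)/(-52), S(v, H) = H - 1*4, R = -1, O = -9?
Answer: 1325/4 ≈ 331.25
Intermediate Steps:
j(g) = -4
S(v, H) = -4 + H (S(v, H) = H - 4 = -4 + H)
l(U) = -1
E = 547/52 (E = -42/(-4) - 1/(-52) = -42*(-¼) - 1*(-1/52) = 21/2 + 1/52 = 547/52 ≈ 10.519)
S(5, O)*(-36 + E) = (-4 - 9)*(-36 + 547/52) = -13*(-1325/52) = 1325/4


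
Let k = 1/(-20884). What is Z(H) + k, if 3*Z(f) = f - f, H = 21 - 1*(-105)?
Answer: -1/20884 ≈ -4.7884e-5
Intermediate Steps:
H = 126 (H = 21 + 105 = 126)
Z(f) = 0 (Z(f) = (f - f)/3 = (⅓)*0 = 0)
k = -1/20884 ≈ -4.7884e-5
Z(H) + k = 0 - 1/20884 = -1/20884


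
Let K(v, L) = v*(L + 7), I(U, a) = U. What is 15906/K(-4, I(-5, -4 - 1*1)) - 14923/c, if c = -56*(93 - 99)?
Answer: -682975/336 ≈ -2032.7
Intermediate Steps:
c = 336 (c = -56*(-6) = 336)
K(v, L) = v*(7 + L)
15906/K(-4, I(-5, -4 - 1*1)) - 14923/c = 15906/((-4*(7 - 5))) - 14923/336 = 15906/((-4*2)) - 14923*1/336 = 15906/(-8) - 14923/336 = 15906*(-⅛) - 14923/336 = -7953/4 - 14923/336 = -682975/336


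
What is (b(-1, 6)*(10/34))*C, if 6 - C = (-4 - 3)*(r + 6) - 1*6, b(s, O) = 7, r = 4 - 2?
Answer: 140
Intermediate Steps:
r = 2
C = 68 (C = 6 - ((-4 - 3)*(2 + 6) - 1*6) = 6 - (-7*8 - 6) = 6 - (-56 - 6) = 6 - 1*(-62) = 6 + 62 = 68)
(b(-1, 6)*(10/34))*C = (7*(10/34))*68 = (7*(10*(1/34)))*68 = (7*(5/17))*68 = (35/17)*68 = 140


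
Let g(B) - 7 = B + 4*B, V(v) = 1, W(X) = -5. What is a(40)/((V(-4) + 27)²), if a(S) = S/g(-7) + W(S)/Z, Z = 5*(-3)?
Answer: -23/16464 ≈ -0.0013970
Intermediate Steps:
Z = -15
g(B) = 7 + 5*B (g(B) = 7 + (B + 4*B) = 7 + 5*B)
a(S) = ⅓ - S/28 (a(S) = S/(7 + 5*(-7)) - 5/(-15) = S/(7 - 35) - 5*(-1/15) = S/(-28) + ⅓ = S*(-1/28) + ⅓ = -S/28 + ⅓ = ⅓ - S/28)
a(40)/((V(-4) + 27)²) = (⅓ - 1/28*40)/((1 + 27)²) = (⅓ - 10/7)/(28²) = -23/21/784 = -23/21*1/784 = -23/16464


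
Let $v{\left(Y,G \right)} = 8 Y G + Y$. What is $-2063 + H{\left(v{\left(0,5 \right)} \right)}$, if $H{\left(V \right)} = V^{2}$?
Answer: $-2063$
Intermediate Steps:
$v{\left(Y,G \right)} = Y + 8 G Y$ ($v{\left(Y,G \right)} = 8 G Y + Y = Y + 8 G Y$)
$-2063 + H{\left(v{\left(0,5 \right)} \right)} = -2063 + \left(0 \left(1 + 8 \cdot 5\right)\right)^{2} = -2063 + \left(0 \left(1 + 40\right)\right)^{2} = -2063 + \left(0 \cdot 41\right)^{2} = -2063 + 0^{2} = -2063 + 0 = -2063$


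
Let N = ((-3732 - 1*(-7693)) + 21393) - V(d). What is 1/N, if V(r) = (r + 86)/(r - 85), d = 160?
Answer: 25/633768 ≈ 3.9447e-5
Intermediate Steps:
V(r) = (86 + r)/(-85 + r)
N = 633768/25 (N = ((-3732 - 1*(-7693)) + 21393) - (86 + 160)/(-85 + 160) = ((-3732 + 7693) + 21393) - 246/75 = (3961 + 21393) - 246/75 = 25354 - 1*82/25 = 25354 - 82/25 = 633768/25 ≈ 25351.)
1/N = 1/(633768/25) = 25/633768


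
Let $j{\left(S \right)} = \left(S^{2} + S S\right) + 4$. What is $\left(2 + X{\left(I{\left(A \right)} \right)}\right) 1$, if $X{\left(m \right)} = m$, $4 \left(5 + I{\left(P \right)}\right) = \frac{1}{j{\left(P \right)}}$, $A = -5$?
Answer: $- \frac{647}{216} \approx -2.9954$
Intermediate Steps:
$j{\left(S \right)} = 4 + 2 S^{2}$ ($j{\left(S \right)} = \left(S^{2} + S^{2}\right) + 4 = 2 S^{2} + 4 = 4 + 2 S^{2}$)
$I{\left(P \right)} = -5 + \frac{1}{4 \left(4 + 2 P^{2}\right)}$
$\left(2 + X{\left(I{\left(A \right)} \right)}\right) 1 = \left(2 + \frac{-79 - 40 \left(-5\right)^{2}}{8 \left(2 + \left(-5\right)^{2}\right)}\right) 1 = \left(2 + \frac{-79 - 1000}{8 \left(2 + 25\right)}\right) 1 = \left(2 + \frac{-79 - 1000}{8 \cdot 27}\right) 1 = \left(2 + \frac{1}{8} \cdot \frac{1}{27} \left(-1079\right)\right) 1 = \left(2 - \frac{1079}{216}\right) 1 = \left(- \frac{647}{216}\right) 1 = - \frac{647}{216}$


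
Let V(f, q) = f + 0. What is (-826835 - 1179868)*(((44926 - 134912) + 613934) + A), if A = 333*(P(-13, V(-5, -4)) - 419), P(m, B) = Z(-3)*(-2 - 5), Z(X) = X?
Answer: -785451648042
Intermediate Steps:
V(f, q) = f
P(m, B) = 21 (P(m, B) = -3*(-2 - 5) = -3*(-7) = 21)
A = -132534 (A = 333*(21 - 419) = 333*(-398) = -132534)
(-826835 - 1179868)*(((44926 - 134912) + 613934) + A) = (-826835 - 1179868)*(((44926 - 134912) + 613934) - 132534) = -2006703*((-89986 + 613934) - 132534) = -2006703*(523948 - 132534) = -2006703*391414 = -785451648042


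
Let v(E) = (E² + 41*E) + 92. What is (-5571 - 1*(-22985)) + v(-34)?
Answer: 17268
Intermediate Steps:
v(E) = 92 + E² + 41*E
(-5571 - 1*(-22985)) + v(-34) = (-5571 - 1*(-22985)) + (92 + (-34)² + 41*(-34)) = (-5571 + 22985) + (92 + 1156 - 1394) = 17414 - 146 = 17268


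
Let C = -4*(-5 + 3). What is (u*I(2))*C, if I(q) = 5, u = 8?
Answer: 320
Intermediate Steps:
C = 8 (C = -4*(-2) = 8)
(u*I(2))*C = (8*5)*8 = 40*8 = 320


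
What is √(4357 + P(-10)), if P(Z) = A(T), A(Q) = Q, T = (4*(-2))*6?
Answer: √4309 ≈ 65.643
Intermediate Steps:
T = -48 (T = -8*6 = -48)
P(Z) = -48
√(4357 + P(-10)) = √(4357 - 48) = √4309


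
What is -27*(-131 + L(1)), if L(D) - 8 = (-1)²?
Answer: 3294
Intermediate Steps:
L(D) = 9 (L(D) = 8 + (-1)² = 8 + 1 = 9)
-27*(-131 + L(1)) = -27*(-131 + 9) = -27*(-122) = 3294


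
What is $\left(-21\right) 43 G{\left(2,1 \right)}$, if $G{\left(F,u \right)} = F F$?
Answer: $-3612$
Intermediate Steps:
$G{\left(F,u \right)} = F^{2}$
$\left(-21\right) 43 G{\left(2,1 \right)} = \left(-21\right) 43 \cdot 2^{2} = \left(-903\right) 4 = -3612$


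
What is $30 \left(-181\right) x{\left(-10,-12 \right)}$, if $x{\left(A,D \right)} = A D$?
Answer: $-651600$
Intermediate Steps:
$30 \left(-181\right) x{\left(-10,-12 \right)} = 30 \left(-181\right) \left(\left(-10\right) \left(-12\right)\right) = \left(-5430\right) 120 = -651600$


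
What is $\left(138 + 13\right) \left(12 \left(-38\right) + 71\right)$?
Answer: $-58135$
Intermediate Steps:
$\left(138 + 13\right) \left(12 \left(-38\right) + 71\right) = 151 \left(-456 + 71\right) = 151 \left(-385\right) = -58135$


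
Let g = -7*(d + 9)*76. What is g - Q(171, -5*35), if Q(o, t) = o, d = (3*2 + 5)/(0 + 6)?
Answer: -17803/3 ≈ -5934.3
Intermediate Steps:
d = 11/6 (d = (6 + 5)/6 = 11*(⅙) = 11/6 ≈ 1.8333)
g = -17290/3 (g = -7*(11/6 + 9)*76 = -7*65/6*76 = -455/6*76 = -17290/3 ≈ -5763.3)
g - Q(171, -5*35) = -17290/3 - 1*171 = -17290/3 - 171 = -17803/3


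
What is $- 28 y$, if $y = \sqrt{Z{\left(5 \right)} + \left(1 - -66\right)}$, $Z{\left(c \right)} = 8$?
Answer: $- 140 \sqrt{3} \approx -242.49$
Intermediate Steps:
$y = 5 \sqrt{3}$ ($y = \sqrt{8 + \left(1 - -66\right)} = \sqrt{8 + \left(1 + 66\right)} = \sqrt{8 + 67} = \sqrt{75} = 5 \sqrt{3} \approx 8.6602$)
$- 28 y = - 28 \cdot 5 \sqrt{3} = - 140 \sqrt{3}$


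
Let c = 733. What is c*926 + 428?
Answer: 679186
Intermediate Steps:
c*926 + 428 = 733*926 + 428 = 678758 + 428 = 679186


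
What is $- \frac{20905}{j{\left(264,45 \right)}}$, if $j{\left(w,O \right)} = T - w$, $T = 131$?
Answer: $\frac{20905}{133} \approx 157.18$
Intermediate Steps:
$j{\left(w,O \right)} = 131 - w$
$- \frac{20905}{j{\left(264,45 \right)}} = - \frac{20905}{131 - 264} = - \frac{20905}{-133} = \left(-20905\right) \left(- \frac{1}{133}\right) = \frac{20905}{133}$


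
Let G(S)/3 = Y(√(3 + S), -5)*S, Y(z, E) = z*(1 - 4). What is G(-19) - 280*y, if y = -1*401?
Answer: 112280 + 684*I ≈ 1.1228e+5 + 684.0*I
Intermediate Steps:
Y(z, E) = -3*z (Y(z, E) = z*(-3) = -3*z)
G(S) = -9*S*√(3 + S) (G(S) = 3*((-3*√(3 + S))*S) = 3*(-3*S*√(3 + S)) = -9*S*√(3 + S))
y = -401
G(-19) - 280*y = -9*(-19)*√(3 - 19) - 280*(-401) = -9*(-19)*√(-16) + 112280 = -9*(-19)*4*I + 112280 = 684*I + 112280 = 112280 + 684*I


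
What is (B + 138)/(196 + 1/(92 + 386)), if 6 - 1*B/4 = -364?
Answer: 773404/93689 ≈ 8.2550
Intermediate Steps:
B = 1480 (B = 24 - 4*(-364) = 24 + 1456 = 1480)
(B + 138)/(196 + 1/(92 + 386)) = (1480 + 138)/(196 + 1/(92 + 386)) = 1618/(196 + 1/478) = 1618/(93689/478) = 1618*(478/93689) = 773404/93689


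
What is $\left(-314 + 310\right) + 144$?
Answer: $140$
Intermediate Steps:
$\left(-314 + 310\right) + 144 = -4 + 144 = 140$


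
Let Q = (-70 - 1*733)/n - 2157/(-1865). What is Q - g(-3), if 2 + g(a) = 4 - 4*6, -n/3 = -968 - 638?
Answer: 257257/11190 ≈ 22.990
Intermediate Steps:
n = 4818 (n = -3*(-968 - 638) = -3*(-1606) = 4818)
g(a) = -22 (g(a) = -2 + (4 - 4*6) = -2 + (4 - 24) = -2 - 20 = -22)
Q = 11077/11190 (Q = (-70 - 1*733)/4818 - 2157/(-1865) = (-70 - 733)*(1/4818) - 2157*(-1/1865) = -803*1/4818 + 2157/1865 = -⅙ + 2157/1865 = 11077/11190 ≈ 0.98990)
Q - g(-3) = 11077/11190 - 1*(-22) = 11077/11190 + 22 = 257257/11190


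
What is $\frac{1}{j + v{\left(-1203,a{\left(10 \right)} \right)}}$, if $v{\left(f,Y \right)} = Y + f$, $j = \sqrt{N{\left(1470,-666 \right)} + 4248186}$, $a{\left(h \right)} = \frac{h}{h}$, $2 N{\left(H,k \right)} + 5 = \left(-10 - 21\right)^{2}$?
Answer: $\frac{601}{1401930} + \frac{\sqrt{1062166}}{1401930} \approx 0.0011638$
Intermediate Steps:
$N{\left(H,k \right)} = 478$ ($N{\left(H,k \right)} = - \frac{5}{2} + \frac{\left(-10 - 21\right)^{2}}{2} = - \frac{5}{2} + \frac{\left(-31\right)^{2}}{2} = - \frac{5}{2} + \frac{1}{2} \cdot 961 = - \frac{5}{2} + \frac{961}{2} = 478$)
$a{\left(h \right)} = 1$
$j = 2 \sqrt{1062166}$ ($j = \sqrt{478 + 4248186} = \sqrt{4248664} = 2 \sqrt{1062166} \approx 2061.2$)
$\frac{1}{j + v{\left(-1203,a{\left(10 \right)} \right)}} = \frac{1}{2 \sqrt{1062166} + \left(1 - 1203\right)} = \frac{1}{2 \sqrt{1062166} - 1202} = \frac{1}{-1202 + 2 \sqrt{1062166}}$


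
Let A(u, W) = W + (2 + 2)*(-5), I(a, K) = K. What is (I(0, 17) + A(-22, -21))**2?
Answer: 576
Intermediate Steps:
A(u, W) = -20 + W (A(u, W) = W + 4*(-5) = W - 20 = -20 + W)
(I(0, 17) + A(-22, -21))**2 = (17 + (-20 - 21))**2 = (17 - 41)**2 = (-24)**2 = 576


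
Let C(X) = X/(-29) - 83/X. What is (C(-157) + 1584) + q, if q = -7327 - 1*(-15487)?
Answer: 44391488/4553 ≈ 9749.9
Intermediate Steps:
q = 8160 (q = -7327 + 15487 = 8160)
C(X) = -83/X - X/29 (C(X) = X*(-1/29) - 83/X = -X/29 - 83/X = -83/X - X/29)
(C(-157) + 1584) + q = ((-83/(-157) - 1/29*(-157)) + 1584) + 8160 = ((-83*(-1/157) + 157/29) + 1584) + 8160 = ((83/157 + 157/29) + 1584) + 8160 = (27056/4553 + 1584) + 8160 = 7239008/4553 + 8160 = 44391488/4553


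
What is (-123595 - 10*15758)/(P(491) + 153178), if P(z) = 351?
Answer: -281175/153529 ≈ -1.8314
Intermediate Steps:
(-123595 - 10*15758)/(P(491) + 153178) = (-123595 - 10*15758)/(351 + 153178) = (-123595 - 157580)/153529 = -281175*1/153529 = -281175/153529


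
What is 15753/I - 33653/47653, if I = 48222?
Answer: -290712419/765974322 ≈ -0.37953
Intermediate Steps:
15753/I - 33653/47653 = 15753/48222 - 33653/47653 = 15753*(1/48222) - 33653*1/47653 = 5251/16074 - 33653/47653 = -290712419/765974322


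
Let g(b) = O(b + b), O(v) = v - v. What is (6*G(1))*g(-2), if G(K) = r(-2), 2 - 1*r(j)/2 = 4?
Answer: 0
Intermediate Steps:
r(j) = -4 (r(j) = 4 - 2*4 = 4 - 8 = -4)
G(K) = -4
O(v) = 0
g(b) = 0
(6*G(1))*g(-2) = (6*(-4))*0 = -24*0 = 0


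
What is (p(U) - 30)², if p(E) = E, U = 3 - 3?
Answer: 900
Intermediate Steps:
U = 0
(p(U) - 30)² = (0 - 30)² = (-30)² = 900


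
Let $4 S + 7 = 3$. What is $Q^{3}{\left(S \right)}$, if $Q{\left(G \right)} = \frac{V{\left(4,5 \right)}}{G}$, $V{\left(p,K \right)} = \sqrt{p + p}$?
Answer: $- 16 \sqrt{2} \approx -22.627$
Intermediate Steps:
$S = -1$ ($S = - \frac{7}{4} + \frac{1}{4} \cdot 3 = - \frac{7}{4} + \frac{3}{4} = -1$)
$V{\left(p,K \right)} = \sqrt{2} \sqrt{p}$ ($V{\left(p,K \right)} = \sqrt{2 p} = \sqrt{2} \sqrt{p}$)
$Q{\left(G \right)} = \frac{2 \sqrt{2}}{G}$ ($Q{\left(G \right)} = \frac{\sqrt{2} \sqrt{4}}{G} = \frac{\sqrt{2} \cdot 2}{G} = \frac{2 \sqrt{2}}{G}$)
$Q^{3}{\left(S \right)} = \left(\frac{2 \sqrt{2}}{-1}\right)^{3} = \left(2 \sqrt{2} \left(-1\right)\right)^{3} = \left(- 2 \sqrt{2}\right)^{3} = - 16 \sqrt{2}$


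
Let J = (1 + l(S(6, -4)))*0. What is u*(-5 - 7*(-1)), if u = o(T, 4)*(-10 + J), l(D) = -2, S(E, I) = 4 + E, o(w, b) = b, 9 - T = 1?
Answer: -80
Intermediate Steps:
T = 8 (T = 9 - 1*1 = 9 - 1 = 8)
J = 0 (J = (1 - 2)*0 = -1*0 = 0)
u = -40 (u = 4*(-10 + 0) = 4*(-10) = -40)
u*(-5 - 7*(-1)) = -40*(-5 - 7*(-1)) = -40*(-5 + 7) = -40*2 = -80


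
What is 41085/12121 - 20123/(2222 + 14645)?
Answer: 449069812/204444907 ≈ 2.1965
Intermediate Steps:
41085/12121 - 20123/(2222 + 14645) = 41085*(1/12121) - 20123/16867 = 41085/12121 - 20123*1/16867 = 41085/12121 - 20123/16867 = 449069812/204444907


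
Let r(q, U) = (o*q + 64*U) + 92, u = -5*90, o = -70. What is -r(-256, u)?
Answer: 10788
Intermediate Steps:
u = -450
r(q, U) = 92 - 70*q + 64*U (r(q, U) = (-70*q + 64*U) + 92 = 92 - 70*q + 64*U)
-r(-256, u) = -(92 - 70*(-256) + 64*(-450)) = -(92 + 17920 - 28800) = -1*(-10788) = 10788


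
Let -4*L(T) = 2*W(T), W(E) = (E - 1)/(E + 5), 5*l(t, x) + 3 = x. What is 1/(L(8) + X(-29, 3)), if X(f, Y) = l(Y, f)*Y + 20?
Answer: 130/69 ≈ 1.8841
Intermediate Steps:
l(t, x) = -3/5 + x/5
W(E) = (-1 + E)/(5 + E)
X(f, Y) = 20 + Y*(-3/5 + f/5) (X(f, Y) = (-3/5 + f/5)*Y + 20 = Y*(-3/5 + f/5) + 20 = 20 + Y*(-3/5 + f/5))
L(T) = -(-1 + T)/(2*(5 + T)) (L(T) = -(-1 + T)/(5 + T)/2 = -(-1 + T)/(2*(5 + T)))
1/(L(8) + X(-29, 3)) = 1/((1 - 1*8)/(2*(5 + 8)) + (20 + (1/5)*3*(-3 - 29))) = 1/((1/2)*(1 - 8)/13 + (20 + (1/5)*3*(-32))) = 1/((1/2)*(1/13)*(-7) + (20 - 96/5)) = 1/(-7/26 + 4/5) = 1/(69/130) = 130/69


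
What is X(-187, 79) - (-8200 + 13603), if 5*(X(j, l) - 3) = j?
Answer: -27187/5 ≈ -5437.4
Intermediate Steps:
X(j, l) = 3 + j/5
X(-187, 79) - (-8200 + 13603) = (3 + (1/5)*(-187)) - (-8200 + 13603) = (3 - 187/5) - 1*5403 = -172/5 - 5403 = -27187/5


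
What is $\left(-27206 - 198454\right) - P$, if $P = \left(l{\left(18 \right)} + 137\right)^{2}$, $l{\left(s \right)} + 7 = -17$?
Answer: $-238429$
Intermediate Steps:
$l{\left(s \right)} = -24$ ($l{\left(s \right)} = -7 - 17 = -24$)
$P = 12769$ ($P = \left(-24 + 137\right)^{2} = 113^{2} = 12769$)
$\left(-27206 - 198454\right) - P = \left(-27206 - 198454\right) - 12769 = -225660 - 12769 = -238429$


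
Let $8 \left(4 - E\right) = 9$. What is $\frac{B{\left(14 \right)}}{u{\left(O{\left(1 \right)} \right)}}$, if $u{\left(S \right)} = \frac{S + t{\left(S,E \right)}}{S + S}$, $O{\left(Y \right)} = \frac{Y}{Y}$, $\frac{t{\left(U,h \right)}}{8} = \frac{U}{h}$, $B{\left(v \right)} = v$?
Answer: $\frac{644}{87} \approx 7.4023$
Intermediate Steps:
$E = \frac{23}{8}$ ($E = 4 - \frac{9}{8} = \frac{23}{8} \approx 2.875$)
$t{\left(U,h \right)} = \frac{8 U}{h}$ ($t{\left(U,h \right)} = 8 \frac{U}{h} = \frac{8 U}{h}$)
$O{\left(Y \right)} = 1$
$u{\left(S \right)} = \frac{87}{46}$ ($u{\left(S \right)} = \frac{S + \frac{8 S}{\frac{23}{8}}}{S + S} = \frac{S + 8 S \frac{8}{23}}{2 S} = \left(S + \frac{64 S}{23}\right) \frac{1}{2 S} = \frac{87 S}{23} \frac{1}{2 S} = \frac{87}{46}$)
$\frac{B{\left(14 \right)}}{u{\left(O{\left(1 \right)} \right)}} = \frac{14}{\frac{87}{46}} = 14 \cdot \frac{46}{87} = \frac{644}{87}$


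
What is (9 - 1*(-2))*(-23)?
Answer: -253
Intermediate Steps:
(9 - 1*(-2))*(-23) = (9 + 2)*(-23) = 11*(-23) = -253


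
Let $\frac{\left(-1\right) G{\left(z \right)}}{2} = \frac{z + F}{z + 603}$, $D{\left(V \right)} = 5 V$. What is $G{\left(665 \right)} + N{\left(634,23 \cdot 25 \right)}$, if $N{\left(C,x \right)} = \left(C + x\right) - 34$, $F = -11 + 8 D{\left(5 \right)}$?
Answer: $\frac{372048}{317} \approx 1173.7$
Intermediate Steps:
$F = 189$ ($F = -11 + 8 \cdot 5 \cdot 5 = -11 + 8 \cdot 25 = -11 + 200 = 189$)
$N{\left(C,x \right)} = -34 + C + x$
$G{\left(z \right)} = - \frac{2 \left(189 + z\right)}{603 + z}$ ($G{\left(z \right)} = - 2 \frac{z + 189}{z + 603} = - 2 \frac{189 + z}{603 + z} = - \frac{2 \left(189 + z\right)}{603 + z}$)
$G{\left(665 \right)} + N{\left(634,23 \cdot 25 \right)} = \frac{2 \left(-189 - 665\right)}{603 + 665} + \left(-34 + 634 + 23 \cdot 25\right) = \frac{2 \left(-189 - 665\right)}{1268} + \left(-34 + 634 + 575\right) = 2 \cdot \frac{1}{1268} \left(-854\right) + 1175 = - \frac{427}{317} + 1175 = \frac{372048}{317}$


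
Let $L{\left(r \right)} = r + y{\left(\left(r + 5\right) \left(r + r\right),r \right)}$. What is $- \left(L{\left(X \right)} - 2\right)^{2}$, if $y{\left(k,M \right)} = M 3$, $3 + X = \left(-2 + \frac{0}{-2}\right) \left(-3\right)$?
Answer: $-100$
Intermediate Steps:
$X = 3$ ($X = -3 + \left(-2 + \frac{0}{-2}\right) \left(-3\right) = -3 + \left(-2 + 0 \left(- \frac{1}{2}\right)\right) \left(-3\right) = -3 + \left(-2 + 0\right) \left(-3\right) = -3 - -6 = -3 + 6 = 3$)
$y{\left(k,M \right)} = 3 M$
$L{\left(r \right)} = 4 r$ ($L{\left(r \right)} = r + 3 r = 4 r$)
$- \left(L{\left(X \right)} - 2\right)^{2} = - \left(4 \cdot 3 - 2\right)^{2} = - \left(12 - 2\right)^{2} = - 10^{2} = \left(-1\right) 100 = -100$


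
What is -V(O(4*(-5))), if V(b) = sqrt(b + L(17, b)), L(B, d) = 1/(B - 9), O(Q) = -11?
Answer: -I*sqrt(174)/4 ≈ -3.2977*I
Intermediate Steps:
L(B, d) = 1/(-9 + B)
V(b) = sqrt(1/8 + b) (V(b) = sqrt(b + 1/(-9 + 17)) = sqrt(b + 1/8) = sqrt(1/8 + b))
-V(O(4*(-5))) = -sqrt(2 + 16*(-11))/4 = -sqrt(2 - 176)/4 = -sqrt(-174)/4 = -I*sqrt(174)/4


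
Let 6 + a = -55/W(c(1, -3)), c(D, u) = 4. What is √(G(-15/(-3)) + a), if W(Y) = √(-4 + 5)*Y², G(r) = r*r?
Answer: √249/4 ≈ 3.9449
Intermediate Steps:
G(r) = r²
W(Y) = Y² (W(Y) = √1*Y² = 1*Y² = Y²)
a = -151/16 (a = -6 - 55/(4²) = -6 - 55/16 = -151/16 ≈ -9.4375)
√(G(-15/(-3)) + a) = √((-15/(-3))² - 151/16) = √((-15*(-⅓))² - 151/16) = √(5² - 151/16) = √(25 - 151/16) = √(249/16) = √249/4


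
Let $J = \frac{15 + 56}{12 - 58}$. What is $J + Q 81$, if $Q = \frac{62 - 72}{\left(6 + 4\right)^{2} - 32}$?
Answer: $- \frac{5261}{391} \approx -13.455$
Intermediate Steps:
$Q = - \frac{5}{34}$ ($Q = - \frac{10}{10^{2} - 32} = - \frac{10}{100 - 32} = - \frac{10}{68} = \left(-10\right) \frac{1}{68} = - \frac{5}{34} \approx -0.14706$)
$J = - \frac{71}{46}$ ($J = \frac{71}{-46} = 71 \left(- \frac{1}{46}\right) = - \frac{71}{46} \approx -1.5435$)
$J + Q 81 = - \frac{71}{46} - \frac{405}{34} = - \frac{5261}{391}$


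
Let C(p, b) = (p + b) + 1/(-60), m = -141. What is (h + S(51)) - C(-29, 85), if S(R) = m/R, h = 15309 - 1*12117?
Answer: 3195917/1020 ≈ 3133.3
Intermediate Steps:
C(p, b) = -1/60 + b + p (C(p, b) = (b + p) - 1/60 = -1/60 + b + p)
h = 3192 (h = 15309 - 12117 = 3192)
S(R) = -141/R
(h + S(51)) - C(-29, 85) = (3192 - 141/51) - (-1/60 + 85 - 29) = (3192 - 141*1/51) - 1*3359/60 = (3192 - 47/17) - 3359/60 = 54217/17 - 3359/60 = 3195917/1020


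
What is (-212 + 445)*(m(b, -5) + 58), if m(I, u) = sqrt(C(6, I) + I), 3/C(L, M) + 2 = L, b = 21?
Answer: 13514 + 233*sqrt(87)/2 ≈ 14601.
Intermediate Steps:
C(L, M) = 3/(-2 + L)
m(I, u) = sqrt(3/4 + I) (m(I, u) = sqrt(3/(-2 + 6) + I) = sqrt(3/4 + I))
(-212 + 445)*(m(b, -5) + 58) = (-212 + 445)*(sqrt(3 + 4*21)/2 + 58) = 233*(sqrt(3 + 84)/2 + 58) = 233*(sqrt(87)/2 + 58) = 233*(58 + sqrt(87)/2) = 13514 + 233*sqrt(87)/2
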